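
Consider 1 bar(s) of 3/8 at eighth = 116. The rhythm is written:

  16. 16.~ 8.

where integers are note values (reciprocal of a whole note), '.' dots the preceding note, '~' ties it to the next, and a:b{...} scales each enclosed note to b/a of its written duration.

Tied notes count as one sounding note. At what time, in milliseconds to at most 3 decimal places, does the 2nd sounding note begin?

1. 0.0ms @ 0 + 387.931ms (3/4)
2. 387.931ms @ 3/4 + 1163.793ms (9/4)

note 2 onset = 3/4b = 387.931ms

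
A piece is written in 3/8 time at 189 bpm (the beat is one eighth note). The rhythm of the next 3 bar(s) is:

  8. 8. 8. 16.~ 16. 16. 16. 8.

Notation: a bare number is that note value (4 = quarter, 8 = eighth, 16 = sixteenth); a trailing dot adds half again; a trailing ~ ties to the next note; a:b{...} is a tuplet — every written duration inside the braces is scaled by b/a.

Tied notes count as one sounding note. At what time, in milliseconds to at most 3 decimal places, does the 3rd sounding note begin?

note 3 onset = 3b = 952.381ms

1. 0.0ms @ 0 + 476.19ms (3/2)
2. 476.19ms @ 3/2 + 476.19ms (3/2)
3. 952.381ms @ 3 + 476.19ms (3/2)
4. 1428.571ms @ 9/2 + 476.19ms (3/2)
5. 1904.762ms @ 6 + 238.095ms (3/4)
6. 2142.857ms @ 27/4 + 238.095ms (3/4)
7. 2380.952ms @ 15/2 + 476.19ms (3/2)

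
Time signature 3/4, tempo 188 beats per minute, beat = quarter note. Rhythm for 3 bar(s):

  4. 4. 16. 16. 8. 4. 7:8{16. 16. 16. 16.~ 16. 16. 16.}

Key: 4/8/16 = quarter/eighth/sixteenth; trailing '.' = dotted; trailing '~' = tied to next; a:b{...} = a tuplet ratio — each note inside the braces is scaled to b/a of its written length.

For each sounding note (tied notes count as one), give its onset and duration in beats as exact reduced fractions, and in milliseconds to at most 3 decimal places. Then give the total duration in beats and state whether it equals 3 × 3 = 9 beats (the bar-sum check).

1) 0.0ms=0b +478.723ms=3/2b
2) 478.723ms=3/2b +478.723ms=3/2b
3) 957.447ms=3b +119.681ms=3/8b
4) 1077.128ms=27/8b +119.681ms=3/8b
5) 1196.809ms=15/4b +239.362ms=3/4b
6) 1436.17ms=9/2b +478.723ms=3/2b
7) 1914.894ms=6b +136.778ms=3/7b
8) 2051.672ms=45/7b +136.778ms=3/7b
9) 2188.45ms=48/7b +136.778ms=3/7b
10) 2325.228ms=51/7b +273.556ms=6/7b
11) 2598.784ms=57/7b +136.778ms=3/7b
12) 2735.562ms=60/7b +136.778ms=3/7b
Σ=9b of 9 (188bpm 3/4) — PASS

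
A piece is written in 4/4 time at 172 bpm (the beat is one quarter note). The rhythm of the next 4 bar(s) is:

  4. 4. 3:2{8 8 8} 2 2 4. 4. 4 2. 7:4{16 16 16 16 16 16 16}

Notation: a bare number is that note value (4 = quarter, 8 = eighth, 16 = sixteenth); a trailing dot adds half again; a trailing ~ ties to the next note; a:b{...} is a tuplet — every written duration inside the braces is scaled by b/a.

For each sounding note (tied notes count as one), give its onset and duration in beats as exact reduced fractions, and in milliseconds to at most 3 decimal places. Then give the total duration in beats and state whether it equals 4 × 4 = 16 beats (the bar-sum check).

1) 0.0ms=0b +523.256ms=3/2b
2) 523.256ms=3/2b +523.256ms=3/2b
3) 1046.512ms=3b +116.279ms=1/3b
4) 1162.791ms=10/3b +116.279ms=1/3b
5) 1279.07ms=11/3b +116.279ms=1/3b
6) 1395.349ms=4b +697.674ms=2b
7) 2093.023ms=6b +697.674ms=2b
8) 2790.698ms=8b +523.256ms=3/2b
9) 3313.953ms=19/2b +523.256ms=3/2b
10) 3837.209ms=11b +348.837ms=1b
11) 4186.047ms=12b +1046.512ms=3b
12) 5232.558ms=15b +49.834ms=1/7b
13) 5282.392ms=106/7b +49.834ms=1/7b
14) 5332.226ms=107/7b +49.834ms=1/7b
15) 5382.06ms=108/7b +49.834ms=1/7b
16) 5431.894ms=109/7b +49.834ms=1/7b
17) 5481.728ms=110/7b +49.834ms=1/7b
18) 5531.561ms=111/7b +49.834ms=1/7b
Σ=16b of 16 (172bpm 4/4) — PASS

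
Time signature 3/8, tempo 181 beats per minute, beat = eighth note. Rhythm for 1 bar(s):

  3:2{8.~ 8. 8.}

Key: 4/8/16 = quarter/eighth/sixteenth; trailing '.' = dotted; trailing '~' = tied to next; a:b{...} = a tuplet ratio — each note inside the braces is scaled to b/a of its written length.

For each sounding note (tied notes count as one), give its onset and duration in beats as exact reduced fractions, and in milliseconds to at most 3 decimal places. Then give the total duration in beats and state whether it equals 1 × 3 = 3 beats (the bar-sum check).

1) 0.0ms=0b +662.983ms=2b
2) 662.983ms=2b +331.492ms=1b
Σ=3b of 3 (181bpm 3/8) — PASS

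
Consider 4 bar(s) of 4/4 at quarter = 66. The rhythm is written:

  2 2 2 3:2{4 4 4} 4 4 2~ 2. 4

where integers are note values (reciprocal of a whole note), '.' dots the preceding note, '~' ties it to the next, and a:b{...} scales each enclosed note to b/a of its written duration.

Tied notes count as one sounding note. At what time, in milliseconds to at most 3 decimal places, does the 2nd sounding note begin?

note 2 onset = 2b = 1818.182ms

1. 0.0ms @ 0 + 1818.182ms (2)
2. 1818.182ms @ 2 + 1818.182ms (2)
3. 3636.364ms @ 4 + 1818.182ms (2)
4. 5454.545ms @ 6 + 606.061ms (2/3)
5. 6060.606ms @ 20/3 + 606.061ms (2/3)
6. 6666.667ms @ 22/3 + 606.061ms (2/3)
7. 7272.727ms @ 8 + 909.091ms (1)
8. 8181.818ms @ 9 + 909.091ms (1)
9. 9090.909ms @ 10 + 4545.455ms (5)
10. 13636.364ms @ 15 + 909.091ms (1)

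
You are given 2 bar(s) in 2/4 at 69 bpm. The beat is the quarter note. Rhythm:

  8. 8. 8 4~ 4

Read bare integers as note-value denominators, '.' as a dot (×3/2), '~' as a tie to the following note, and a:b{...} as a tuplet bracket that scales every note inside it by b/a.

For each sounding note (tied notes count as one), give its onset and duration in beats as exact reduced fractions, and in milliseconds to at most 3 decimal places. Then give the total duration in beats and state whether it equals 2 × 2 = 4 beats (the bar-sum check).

1) 0.0ms=0b +652.174ms=3/4b
2) 652.174ms=3/4b +652.174ms=3/4b
3) 1304.348ms=3/2b +434.783ms=1/2b
4) 1739.13ms=2b +1739.13ms=2b
Σ=4b of 4 (69bpm 2/4) — PASS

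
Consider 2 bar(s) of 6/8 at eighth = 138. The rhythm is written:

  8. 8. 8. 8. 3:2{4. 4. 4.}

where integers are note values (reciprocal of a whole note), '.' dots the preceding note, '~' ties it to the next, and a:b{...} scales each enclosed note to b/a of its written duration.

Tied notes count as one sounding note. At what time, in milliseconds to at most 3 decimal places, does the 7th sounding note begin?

1. 0.0ms @ 0 + 652.174ms (3/2)
2. 652.174ms @ 3/2 + 652.174ms (3/2)
3. 1304.348ms @ 3 + 652.174ms (3/2)
4. 1956.522ms @ 9/2 + 652.174ms (3/2)
5. 2608.696ms @ 6 + 869.565ms (2)
6. 3478.261ms @ 8 + 869.565ms (2)
7. 4347.826ms @ 10 + 869.565ms (2)

note 7 onset = 10b = 4347.826ms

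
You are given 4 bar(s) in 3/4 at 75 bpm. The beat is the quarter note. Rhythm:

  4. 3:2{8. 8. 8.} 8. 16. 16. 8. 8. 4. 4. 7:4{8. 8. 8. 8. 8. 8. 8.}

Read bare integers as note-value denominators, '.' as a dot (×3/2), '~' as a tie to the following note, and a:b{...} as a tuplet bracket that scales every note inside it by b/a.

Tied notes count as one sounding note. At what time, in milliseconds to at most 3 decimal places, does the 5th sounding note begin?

note 5 onset = 3b = 2400.0ms

1. 0.0ms @ 0 + 1200.0ms (3/2)
2. 1200.0ms @ 3/2 + 400.0ms (1/2)
3. 1600.0ms @ 2 + 400.0ms (1/2)
4. 2000.0ms @ 5/2 + 400.0ms (1/2)
5. 2400.0ms @ 3 + 600.0ms (3/4)
6. 3000.0ms @ 15/4 + 300.0ms (3/8)
7. 3300.0ms @ 33/8 + 300.0ms (3/8)
8. 3600.0ms @ 9/2 + 600.0ms (3/4)
9. 4200.0ms @ 21/4 + 600.0ms (3/4)
10. 4800.0ms @ 6 + 1200.0ms (3/2)
11. 6000.0ms @ 15/2 + 1200.0ms (3/2)
12. 7200.0ms @ 9 + 342.857ms (3/7)
13. 7542.857ms @ 66/7 + 342.857ms (3/7)
14. 7885.714ms @ 69/7 + 342.857ms (3/7)
15. 8228.571ms @ 72/7 + 342.857ms (3/7)
16. 8571.429ms @ 75/7 + 342.857ms (3/7)
17. 8914.286ms @ 78/7 + 342.857ms (3/7)
18. 9257.143ms @ 81/7 + 342.857ms (3/7)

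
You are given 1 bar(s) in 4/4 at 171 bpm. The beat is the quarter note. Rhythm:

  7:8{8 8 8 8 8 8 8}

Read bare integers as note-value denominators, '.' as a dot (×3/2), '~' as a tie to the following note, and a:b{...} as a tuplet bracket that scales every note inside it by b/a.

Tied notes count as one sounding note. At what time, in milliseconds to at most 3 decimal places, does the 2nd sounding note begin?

1. 0.0ms @ 0 + 200.501ms (4/7)
2. 200.501ms @ 4/7 + 200.501ms (4/7)
3. 401.003ms @ 8/7 + 200.501ms (4/7)
4. 601.504ms @ 12/7 + 200.501ms (4/7)
5. 802.005ms @ 16/7 + 200.501ms (4/7)
6. 1002.506ms @ 20/7 + 200.501ms (4/7)
7. 1203.008ms @ 24/7 + 200.501ms (4/7)

note 2 onset = 4/7b = 200.501ms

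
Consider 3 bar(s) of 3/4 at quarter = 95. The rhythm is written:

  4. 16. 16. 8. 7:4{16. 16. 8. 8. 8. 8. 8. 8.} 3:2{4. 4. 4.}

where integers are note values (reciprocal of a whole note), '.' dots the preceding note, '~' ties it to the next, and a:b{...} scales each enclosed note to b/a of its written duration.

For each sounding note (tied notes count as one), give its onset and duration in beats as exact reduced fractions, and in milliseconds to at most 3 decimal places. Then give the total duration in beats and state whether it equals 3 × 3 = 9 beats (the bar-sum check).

1) 0.0ms=0b +947.368ms=3/2b
2) 947.368ms=3/2b +236.842ms=3/8b
3) 1184.211ms=15/8b +236.842ms=3/8b
4) 1421.053ms=9/4b +473.684ms=3/4b
5) 1894.737ms=3b +135.338ms=3/14b
6) 2030.075ms=45/14b +135.338ms=3/14b
7) 2165.414ms=24/7b +270.677ms=3/7b
8) 2436.09ms=27/7b +270.677ms=3/7b
9) 2706.767ms=30/7b +270.677ms=3/7b
10) 2977.444ms=33/7b +270.677ms=3/7b
11) 3248.12ms=36/7b +270.677ms=3/7b
12) 3518.797ms=39/7b +270.677ms=3/7b
13) 3789.474ms=6b +631.579ms=1b
14) 4421.053ms=7b +631.579ms=1b
15) 5052.632ms=8b +631.579ms=1b
Σ=9b of 9 (95bpm 3/4) — PASS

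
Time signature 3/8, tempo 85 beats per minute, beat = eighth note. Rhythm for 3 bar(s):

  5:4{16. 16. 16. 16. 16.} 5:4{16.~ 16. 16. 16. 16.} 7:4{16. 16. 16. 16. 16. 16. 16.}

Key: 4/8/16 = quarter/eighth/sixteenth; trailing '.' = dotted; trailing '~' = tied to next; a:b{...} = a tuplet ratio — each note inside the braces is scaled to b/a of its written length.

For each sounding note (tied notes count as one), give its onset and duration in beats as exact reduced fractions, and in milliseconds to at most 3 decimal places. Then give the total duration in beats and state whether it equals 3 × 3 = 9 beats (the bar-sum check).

1) 0.0ms=0b +423.529ms=3/5b
2) 423.529ms=3/5b +423.529ms=3/5b
3) 847.059ms=6/5b +423.529ms=3/5b
4) 1270.588ms=9/5b +423.529ms=3/5b
5) 1694.118ms=12/5b +423.529ms=3/5b
6) 2117.647ms=3b +847.059ms=6/5b
7) 2964.706ms=21/5b +423.529ms=3/5b
8) 3388.235ms=24/5b +423.529ms=3/5b
9) 3811.765ms=27/5b +423.529ms=3/5b
10) 4235.294ms=6b +302.521ms=3/7b
11) 4537.815ms=45/7b +302.521ms=3/7b
12) 4840.336ms=48/7b +302.521ms=3/7b
13) 5142.857ms=51/7b +302.521ms=3/7b
14) 5445.378ms=54/7b +302.521ms=3/7b
15) 5747.899ms=57/7b +302.521ms=3/7b
16) 6050.42ms=60/7b +302.521ms=3/7b
Σ=9b of 9 (85bpm 3/8) — PASS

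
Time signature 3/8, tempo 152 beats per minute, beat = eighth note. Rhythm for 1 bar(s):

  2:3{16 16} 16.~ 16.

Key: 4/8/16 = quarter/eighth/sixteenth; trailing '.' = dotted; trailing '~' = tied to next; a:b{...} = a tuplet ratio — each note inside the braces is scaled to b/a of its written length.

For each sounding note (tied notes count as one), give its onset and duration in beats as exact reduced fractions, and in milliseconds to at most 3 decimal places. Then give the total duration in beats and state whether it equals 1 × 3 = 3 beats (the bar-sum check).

1) 0.0ms=0b +296.053ms=3/4b
2) 296.053ms=3/4b +296.053ms=3/4b
3) 592.105ms=3/2b +592.105ms=3/2b
Σ=3b of 3 (152bpm 3/8) — PASS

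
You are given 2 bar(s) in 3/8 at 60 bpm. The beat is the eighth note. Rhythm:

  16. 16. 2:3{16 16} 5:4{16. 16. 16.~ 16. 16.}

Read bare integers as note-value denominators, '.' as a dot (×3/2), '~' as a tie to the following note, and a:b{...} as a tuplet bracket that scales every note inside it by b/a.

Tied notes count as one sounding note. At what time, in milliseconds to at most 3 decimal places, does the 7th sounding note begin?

note 7 onset = 21/5b = 4200.0ms

1. 0.0ms @ 0 + 750.0ms (3/4)
2. 750.0ms @ 3/4 + 750.0ms (3/4)
3. 1500.0ms @ 3/2 + 750.0ms (3/4)
4. 2250.0ms @ 9/4 + 750.0ms (3/4)
5. 3000.0ms @ 3 + 600.0ms (3/5)
6. 3600.0ms @ 18/5 + 600.0ms (3/5)
7. 4200.0ms @ 21/5 + 1200.0ms (6/5)
8. 5400.0ms @ 27/5 + 600.0ms (3/5)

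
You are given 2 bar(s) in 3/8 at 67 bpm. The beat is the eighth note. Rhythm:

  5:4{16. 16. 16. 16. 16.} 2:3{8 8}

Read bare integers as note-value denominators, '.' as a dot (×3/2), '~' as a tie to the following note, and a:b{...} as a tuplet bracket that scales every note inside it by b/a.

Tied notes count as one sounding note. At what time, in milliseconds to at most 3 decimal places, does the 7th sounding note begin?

1. 0.0ms @ 0 + 537.313ms (3/5)
2. 537.313ms @ 3/5 + 537.313ms (3/5)
3. 1074.627ms @ 6/5 + 537.313ms (3/5)
4. 1611.94ms @ 9/5 + 537.313ms (3/5)
5. 2149.254ms @ 12/5 + 537.313ms (3/5)
6. 2686.567ms @ 3 + 1343.284ms (3/2)
7. 4029.851ms @ 9/2 + 1343.284ms (3/2)

note 7 onset = 9/2b = 4029.851ms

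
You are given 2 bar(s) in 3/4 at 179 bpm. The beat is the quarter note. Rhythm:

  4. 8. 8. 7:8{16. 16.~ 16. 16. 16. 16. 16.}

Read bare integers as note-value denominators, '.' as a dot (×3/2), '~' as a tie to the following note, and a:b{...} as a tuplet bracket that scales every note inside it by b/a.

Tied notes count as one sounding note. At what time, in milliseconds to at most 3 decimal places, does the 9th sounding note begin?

note 9 onset = 39/7b = 1867.518ms

1. 0.0ms @ 0 + 502.793ms (3/2)
2. 502.793ms @ 3/2 + 251.397ms (3/4)
3. 754.19ms @ 9/4 + 251.397ms (3/4)
4. 1005.587ms @ 3 + 143.655ms (3/7)
5. 1149.242ms @ 24/7 + 287.31ms (6/7)
6. 1436.552ms @ 30/7 + 143.655ms (3/7)
7. 1580.208ms @ 33/7 + 143.655ms (3/7)
8. 1723.863ms @ 36/7 + 143.655ms (3/7)
9. 1867.518ms @ 39/7 + 143.655ms (3/7)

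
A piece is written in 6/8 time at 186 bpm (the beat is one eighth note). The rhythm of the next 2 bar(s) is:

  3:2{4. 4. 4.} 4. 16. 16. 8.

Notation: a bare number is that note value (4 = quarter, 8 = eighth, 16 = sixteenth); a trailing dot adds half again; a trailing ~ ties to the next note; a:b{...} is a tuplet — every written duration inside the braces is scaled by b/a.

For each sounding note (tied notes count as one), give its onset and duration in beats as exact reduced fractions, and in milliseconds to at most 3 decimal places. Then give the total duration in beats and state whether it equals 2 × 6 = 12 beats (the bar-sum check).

1) 0.0ms=0b +645.161ms=2b
2) 645.161ms=2b +645.161ms=2b
3) 1290.323ms=4b +645.161ms=2b
4) 1935.484ms=6b +967.742ms=3b
5) 2903.226ms=9b +241.935ms=3/4b
6) 3145.161ms=39/4b +241.935ms=3/4b
7) 3387.097ms=21/2b +483.871ms=3/2b
Σ=12b of 12 (186bpm 6/8) — PASS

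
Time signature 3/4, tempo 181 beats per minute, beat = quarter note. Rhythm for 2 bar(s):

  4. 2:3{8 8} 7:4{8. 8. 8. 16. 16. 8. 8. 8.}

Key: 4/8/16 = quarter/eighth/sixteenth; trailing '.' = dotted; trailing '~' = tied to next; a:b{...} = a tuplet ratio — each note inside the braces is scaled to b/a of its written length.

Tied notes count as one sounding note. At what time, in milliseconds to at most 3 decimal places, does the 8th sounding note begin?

1. 0.0ms @ 0 + 497.238ms (3/2)
2. 497.238ms @ 3/2 + 248.619ms (3/4)
3. 745.856ms @ 9/4 + 248.619ms (3/4)
4. 994.475ms @ 3 + 142.068ms (3/7)
5. 1136.543ms @ 24/7 + 142.068ms (3/7)
6. 1278.611ms @ 27/7 + 142.068ms (3/7)
7. 1420.679ms @ 30/7 + 71.034ms (3/14)
8. 1491.713ms @ 9/2 + 71.034ms (3/14)
9. 1562.747ms @ 33/7 + 142.068ms (3/7)
10. 1704.815ms @ 36/7 + 142.068ms (3/7)
11. 1846.882ms @ 39/7 + 142.068ms (3/7)

note 8 onset = 9/2b = 1491.713ms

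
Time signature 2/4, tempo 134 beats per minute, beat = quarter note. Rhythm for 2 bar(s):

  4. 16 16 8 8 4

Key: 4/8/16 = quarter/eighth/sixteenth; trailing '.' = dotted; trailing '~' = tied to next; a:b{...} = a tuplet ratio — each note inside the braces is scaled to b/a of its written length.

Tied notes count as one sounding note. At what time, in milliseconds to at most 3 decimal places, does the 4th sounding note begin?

note 4 onset = 2b = 895.522ms

1. 0.0ms @ 0 + 671.642ms (3/2)
2. 671.642ms @ 3/2 + 111.94ms (1/4)
3. 783.582ms @ 7/4 + 111.94ms (1/4)
4. 895.522ms @ 2 + 223.881ms (1/2)
5. 1119.403ms @ 5/2 + 223.881ms (1/2)
6. 1343.284ms @ 3 + 447.761ms (1)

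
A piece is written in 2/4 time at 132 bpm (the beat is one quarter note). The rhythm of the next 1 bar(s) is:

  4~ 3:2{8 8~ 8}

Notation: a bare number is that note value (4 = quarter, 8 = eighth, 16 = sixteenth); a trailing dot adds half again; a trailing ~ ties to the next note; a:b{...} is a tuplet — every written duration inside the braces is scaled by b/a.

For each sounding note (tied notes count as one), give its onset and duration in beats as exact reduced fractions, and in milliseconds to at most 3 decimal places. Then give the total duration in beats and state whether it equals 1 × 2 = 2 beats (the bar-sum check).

1) 0.0ms=0b +606.061ms=4/3b
2) 606.061ms=4/3b +303.03ms=2/3b
Σ=2b of 2 (132bpm 2/4) — PASS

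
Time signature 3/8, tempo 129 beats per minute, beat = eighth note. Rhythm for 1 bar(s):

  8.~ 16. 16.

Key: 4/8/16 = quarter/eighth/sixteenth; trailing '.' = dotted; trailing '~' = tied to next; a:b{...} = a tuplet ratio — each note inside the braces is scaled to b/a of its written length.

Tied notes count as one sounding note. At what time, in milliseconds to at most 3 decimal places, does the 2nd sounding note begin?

note 2 onset = 9/4b = 1046.512ms

1. 0.0ms @ 0 + 1046.512ms (9/4)
2. 1046.512ms @ 9/4 + 348.837ms (3/4)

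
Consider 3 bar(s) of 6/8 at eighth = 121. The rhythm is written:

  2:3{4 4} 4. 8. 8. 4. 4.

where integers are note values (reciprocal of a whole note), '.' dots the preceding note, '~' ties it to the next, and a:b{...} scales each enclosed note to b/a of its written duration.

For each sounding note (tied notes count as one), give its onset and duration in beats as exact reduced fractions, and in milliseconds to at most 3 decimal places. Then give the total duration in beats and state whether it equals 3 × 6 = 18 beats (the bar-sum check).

1) 0.0ms=0b +1487.603ms=3b
2) 1487.603ms=3b +1487.603ms=3b
3) 2975.207ms=6b +1487.603ms=3b
4) 4462.81ms=9b +743.802ms=3/2b
5) 5206.612ms=21/2b +743.802ms=3/2b
6) 5950.413ms=12b +1487.603ms=3b
7) 7438.017ms=15b +1487.603ms=3b
Σ=18b of 18 (121bpm 6/8) — PASS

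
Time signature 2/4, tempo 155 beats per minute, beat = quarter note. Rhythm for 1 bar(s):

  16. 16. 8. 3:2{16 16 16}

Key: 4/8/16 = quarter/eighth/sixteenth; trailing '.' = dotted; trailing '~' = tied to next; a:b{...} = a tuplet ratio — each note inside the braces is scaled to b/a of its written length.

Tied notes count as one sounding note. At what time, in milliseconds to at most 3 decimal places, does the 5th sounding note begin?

note 5 onset = 5/3b = 645.161ms

1. 0.0ms @ 0 + 145.161ms (3/8)
2. 145.161ms @ 3/8 + 145.161ms (3/8)
3. 290.323ms @ 3/4 + 290.323ms (3/4)
4. 580.645ms @ 3/2 + 64.516ms (1/6)
5. 645.161ms @ 5/3 + 64.516ms (1/6)
6. 709.677ms @ 11/6 + 64.516ms (1/6)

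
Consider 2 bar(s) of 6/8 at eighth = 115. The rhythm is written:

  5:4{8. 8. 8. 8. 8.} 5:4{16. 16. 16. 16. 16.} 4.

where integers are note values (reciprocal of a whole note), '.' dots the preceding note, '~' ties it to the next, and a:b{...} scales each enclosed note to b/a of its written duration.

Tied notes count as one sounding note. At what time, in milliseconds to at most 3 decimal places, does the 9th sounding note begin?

1. 0.0ms @ 0 + 626.087ms (6/5)
2. 626.087ms @ 6/5 + 626.087ms (6/5)
3. 1252.174ms @ 12/5 + 626.087ms (6/5)
4. 1878.261ms @ 18/5 + 626.087ms (6/5)
5. 2504.348ms @ 24/5 + 626.087ms (6/5)
6. 3130.435ms @ 6 + 313.043ms (3/5)
7. 3443.478ms @ 33/5 + 313.043ms (3/5)
8. 3756.522ms @ 36/5 + 313.043ms (3/5)
9. 4069.565ms @ 39/5 + 313.043ms (3/5)
10. 4382.609ms @ 42/5 + 313.043ms (3/5)
11. 4695.652ms @ 9 + 1565.217ms (3)

note 9 onset = 39/5b = 4069.565ms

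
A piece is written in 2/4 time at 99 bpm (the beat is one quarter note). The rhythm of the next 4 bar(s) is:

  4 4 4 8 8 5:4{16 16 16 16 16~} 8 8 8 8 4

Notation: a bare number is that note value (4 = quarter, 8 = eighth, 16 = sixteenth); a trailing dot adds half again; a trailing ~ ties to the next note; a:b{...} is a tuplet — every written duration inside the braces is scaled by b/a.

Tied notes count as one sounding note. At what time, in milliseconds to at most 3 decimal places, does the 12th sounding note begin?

1. 0.0ms @ 0 + 606.061ms (1)
2. 606.061ms @ 1 + 606.061ms (1)
3. 1212.121ms @ 2 + 606.061ms (1)
4. 1818.182ms @ 3 + 303.03ms (1/2)
5. 2121.212ms @ 7/2 + 303.03ms (1/2)
6. 2424.242ms @ 4 + 121.212ms (1/5)
7. 2545.455ms @ 21/5 + 121.212ms (1/5)
8. 2666.667ms @ 22/5 + 121.212ms (1/5)
9. 2787.879ms @ 23/5 + 121.212ms (1/5)
10. 2909.091ms @ 24/5 + 424.242ms (7/10)
11. 3333.333ms @ 11/2 + 303.03ms (1/2)
12. 3636.364ms @ 6 + 303.03ms (1/2)
13. 3939.394ms @ 13/2 + 303.03ms (1/2)
14. 4242.424ms @ 7 + 606.061ms (1)

note 12 onset = 6b = 3636.364ms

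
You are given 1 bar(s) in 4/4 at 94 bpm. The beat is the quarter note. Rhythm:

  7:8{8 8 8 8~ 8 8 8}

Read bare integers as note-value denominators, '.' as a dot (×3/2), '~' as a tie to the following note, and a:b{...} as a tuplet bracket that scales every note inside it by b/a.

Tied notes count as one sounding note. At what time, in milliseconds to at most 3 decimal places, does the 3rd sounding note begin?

note 3 onset = 8/7b = 729.483ms

1. 0.0ms @ 0 + 364.742ms (4/7)
2. 364.742ms @ 4/7 + 364.742ms (4/7)
3. 729.483ms @ 8/7 + 364.742ms (4/7)
4. 1094.225ms @ 12/7 + 729.483ms (8/7)
5. 1823.708ms @ 20/7 + 364.742ms (4/7)
6. 2188.45ms @ 24/7 + 364.742ms (4/7)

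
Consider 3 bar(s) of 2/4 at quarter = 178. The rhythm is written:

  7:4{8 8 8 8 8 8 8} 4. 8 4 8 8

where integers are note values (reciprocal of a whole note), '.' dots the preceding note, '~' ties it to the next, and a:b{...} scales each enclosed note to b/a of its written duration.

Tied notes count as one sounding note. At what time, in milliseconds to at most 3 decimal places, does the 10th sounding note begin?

note 10 onset = 4b = 1348.315ms

1. 0.0ms @ 0 + 96.308ms (2/7)
2. 96.308ms @ 2/7 + 96.308ms (2/7)
3. 192.616ms @ 4/7 + 96.308ms (2/7)
4. 288.925ms @ 6/7 + 96.308ms (2/7)
5. 385.233ms @ 8/7 + 96.308ms (2/7)
6. 481.541ms @ 10/7 + 96.308ms (2/7)
7. 577.849ms @ 12/7 + 96.308ms (2/7)
8. 674.157ms @ 2 + 505.618ms (3/2)
9. 1179.775ms @ 7/2 + 168.539ms (1/2)
10. 1348.315ms @ 4 + 337.079ms (1)
11. 1685.393ms @ 5 + 168.539ms (1/2)
12. 1853.933ms @ 11/2 + 168.539ms (1/2)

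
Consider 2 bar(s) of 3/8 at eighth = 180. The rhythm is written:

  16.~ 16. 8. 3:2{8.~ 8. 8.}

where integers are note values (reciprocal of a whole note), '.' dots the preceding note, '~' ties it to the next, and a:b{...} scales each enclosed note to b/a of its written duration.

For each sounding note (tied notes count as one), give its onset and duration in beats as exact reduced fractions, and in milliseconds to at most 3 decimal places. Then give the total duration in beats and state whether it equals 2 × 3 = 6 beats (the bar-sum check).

1) 0.0ms=0b +500.0ms=3/2b
2) 500.0ms=3/2b +500.0ms=3/2b
3) 1000.0ms=3b +666.667ms=2b
4) 1666.667ms=5b +333.333ms=1b
Σ=6b of 6 (180bpm 3/8) — PASS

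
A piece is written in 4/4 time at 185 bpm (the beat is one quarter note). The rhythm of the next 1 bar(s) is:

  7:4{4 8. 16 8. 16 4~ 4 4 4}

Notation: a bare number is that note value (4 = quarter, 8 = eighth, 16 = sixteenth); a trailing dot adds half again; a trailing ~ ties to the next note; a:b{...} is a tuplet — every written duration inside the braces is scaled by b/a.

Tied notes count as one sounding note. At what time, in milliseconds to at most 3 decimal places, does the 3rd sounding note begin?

1. 0.0ms @ 0 + 185.328ms (4/7)
2. 185.328ms @ 4/7 + 138.996ms (3/7)
3. 324.324ms @ 1 + 46.332ms (1/7)
4. 370.656ms @ 8/7 + 138.996ms (3/7)
5. 509.653ms @ 11/7 + 46.332ms (1/7)
6. 555.985ms @ 12/7 + 370.656ms (8/7)
7. 926.641ms @ 20/7 + 185.328ms (4/7)
8. 1111.969ms @ 24/7 + 185.328ms (4/7)

note 3 onset = 1b = 324.324ms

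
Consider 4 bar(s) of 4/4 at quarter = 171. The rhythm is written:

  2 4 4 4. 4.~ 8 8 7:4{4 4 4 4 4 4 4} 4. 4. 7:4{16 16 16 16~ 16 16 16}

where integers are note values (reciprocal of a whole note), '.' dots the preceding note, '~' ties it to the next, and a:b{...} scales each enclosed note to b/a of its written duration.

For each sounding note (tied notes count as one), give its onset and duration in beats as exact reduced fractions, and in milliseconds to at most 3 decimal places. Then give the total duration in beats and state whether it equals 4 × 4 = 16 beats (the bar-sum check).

1) 0.0ms=0b +701.754ms=2b
2) 701.754ms=2b +350.877ms=1b
3) 1052.632ms=3b +350.877ms=1b
4) 1403.509ms=4b +526.316ms=3/2b
5) 1929.825ms=11/2b +701.754ms=2b
6) 2631.579ms=15/2b +175.439ms=1/2b
7) 2807.018ms=8b +200.501ms=4/7b
8) 3007.519ms=60/7b +200.501ms=4/7b
9) 3208.02ms=64/7b +200.501ms=4/7b
10) 3408.521ms=68/7b +200.501ms=4/7b
11) 3609.023ms=72/7b +200.501ms=4/7b
12) 3809.524ms=76/7b +200.501ms=4/7b
13) 4010.025ms=80/7b +200.501ms=4/7b
14) 4210.526ms=12b +526.316ms=3/2b
15) 4736.842ms=27/2b +526.316ms=3/2b
16) 5263.158ms=15b +50.125ms=1/7b
17) 5313.283ms=106/7b +50.125ms=1/7b
18) 5363.409ms=107/7b +50.125ms=1/7b
19) 5413.534ms=108/7b +100.251ms=2/7b
20) 5513.784ms=110/7b +50.125ms=1/7b
21) 5563.91ms=111/7b +50.125ms=1/7b
Σ=16b of 16 (171bpm 4/4) — PASS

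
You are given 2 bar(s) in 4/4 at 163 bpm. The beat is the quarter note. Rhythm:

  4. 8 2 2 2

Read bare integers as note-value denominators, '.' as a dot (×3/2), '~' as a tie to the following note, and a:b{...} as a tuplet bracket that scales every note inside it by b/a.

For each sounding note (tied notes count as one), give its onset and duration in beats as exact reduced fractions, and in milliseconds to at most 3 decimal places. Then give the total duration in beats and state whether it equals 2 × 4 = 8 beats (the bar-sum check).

1) 0.0ms=0b +552.147ms=3/2b
2) 552.147ms=3/2b +184.049ms=1/2b
3) 736.196ms=2b +736.196ms=2b
4) 1472.393ms=4b +736.196ms=2b
5) 2208.589ms=6b +736.196ms=2b
Σ=8b of 8 (163bpm 4/4) — PASS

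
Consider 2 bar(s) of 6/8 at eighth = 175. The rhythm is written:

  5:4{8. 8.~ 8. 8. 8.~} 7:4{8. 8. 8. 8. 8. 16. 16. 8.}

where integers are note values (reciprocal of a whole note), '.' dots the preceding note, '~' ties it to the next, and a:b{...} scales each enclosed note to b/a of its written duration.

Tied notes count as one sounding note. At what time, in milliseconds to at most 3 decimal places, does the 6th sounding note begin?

1. 0.0ms @ 0 + 411.429ms (6/5)
2. 411.429ms @ 6/5 + 822.857ms (12/5)
3. 1234.286ms @ 18/5 + 411.429ms (6/5)
4. 1645.714ms @ 24/5 + 705.306ms (72/35)
5. 2351.02ms @ 48/7 + 293.878ms (6/7)
6. 2644.898ms @ 54/7 + 293.878ms (6/7)
7. 2938.776ms @ 60/7 + 293.878ms (6/7)
8. 3232.653ms @ 66/7 + 293.878ms (6/7)
9. 3526.531ms @ 72/7 + 146.939ms (3/7)
10. 3673.469ms @ 75/7 + 146.939ms (3/7)
11. 3820.408ms @ 78/7 + 293.878ms (6/7)

note 6 onset = 54/7b = 2644.898ms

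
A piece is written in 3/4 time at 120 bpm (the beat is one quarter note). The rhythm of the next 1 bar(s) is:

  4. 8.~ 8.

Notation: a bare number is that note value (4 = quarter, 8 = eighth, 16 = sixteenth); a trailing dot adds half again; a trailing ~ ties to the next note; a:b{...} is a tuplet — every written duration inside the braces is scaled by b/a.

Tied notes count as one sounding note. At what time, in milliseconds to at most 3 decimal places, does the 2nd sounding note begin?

note 2 onset = 3/2b = 750.0ms

1. 0.0ms @ 0 + 750.0ms (3/2)
2. 750.0ms @ 3/2 + 750.0ms (3/2)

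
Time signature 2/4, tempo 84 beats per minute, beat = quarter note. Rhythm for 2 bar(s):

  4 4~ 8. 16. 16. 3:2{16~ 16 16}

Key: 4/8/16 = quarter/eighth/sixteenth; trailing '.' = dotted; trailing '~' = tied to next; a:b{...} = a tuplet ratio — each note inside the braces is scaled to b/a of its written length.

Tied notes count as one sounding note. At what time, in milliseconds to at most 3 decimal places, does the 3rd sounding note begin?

note 3 onset = 11/4b = 1964.286ms

1. 0.0ms @ 0 + 714.286ms (1)
2. 714.286ms @ 1 + 1250.0ms (7/4)
3. 1964.286ms @ 11/4 + 267.857ms (3/8)
4. 2232.143ms @ 25/8 + 267.857ms (3/8)
5. 2500.0ms @ 7/2 + 238.095ms (1/3)
6. 2738.095ms @ 23/6 + 119.048ms (1/6)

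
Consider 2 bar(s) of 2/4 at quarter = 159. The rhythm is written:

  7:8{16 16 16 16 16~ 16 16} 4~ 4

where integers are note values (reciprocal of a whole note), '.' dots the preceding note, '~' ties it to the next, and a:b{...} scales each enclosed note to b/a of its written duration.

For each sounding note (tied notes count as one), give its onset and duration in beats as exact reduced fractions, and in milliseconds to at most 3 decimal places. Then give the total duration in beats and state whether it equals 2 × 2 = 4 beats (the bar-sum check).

1) 0.0ms=0b +107.817ms=2/7b
2) 107.817ms=2/7b +107.817ms=2/7b
3) 215.633ms=4/7b +107.817ms=2/7b
4) 323.45ms=6/7b +107.817ms=2/7b
5) 431.267ms=8/7b +215.633ms=4/7b
6) 646.9ms=12/7b +107.817ms=2/7b
7) 754.717ms=2b +754.717ms=2b
Σ=4b of 4 (159bpm 2/4) — PASS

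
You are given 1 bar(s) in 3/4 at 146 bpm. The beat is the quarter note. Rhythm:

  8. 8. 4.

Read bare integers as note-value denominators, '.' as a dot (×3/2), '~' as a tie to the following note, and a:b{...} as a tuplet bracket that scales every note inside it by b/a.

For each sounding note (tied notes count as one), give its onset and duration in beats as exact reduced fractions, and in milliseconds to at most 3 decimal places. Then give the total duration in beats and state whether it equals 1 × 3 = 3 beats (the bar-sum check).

1) 0.0ms=0b +308.219ms=3/4b
2) 308.219ms=3/4b +308.219ms=3/4b
3) 616.438ms=3/2b +616.438ms=3/2b
Σ=3b of 3 (146bpm 3/4) — PASS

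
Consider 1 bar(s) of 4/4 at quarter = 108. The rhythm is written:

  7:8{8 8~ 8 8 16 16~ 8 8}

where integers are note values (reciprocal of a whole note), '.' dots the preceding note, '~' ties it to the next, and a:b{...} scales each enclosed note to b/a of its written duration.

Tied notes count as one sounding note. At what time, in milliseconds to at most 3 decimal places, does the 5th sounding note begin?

1. 0.0ms @ 0 + 317.46ms (4/7)
2. 317.46ms @ 4/7 + 634.921ms (8/7)
3. 952.381ms @ 12/7 + 317.46ms (4/7)
4. 1269.841ms @ 16/7 + 158.73ms (2/7)
5. 1428.571ms @ 18/7 + 476.19ms (6/7)
6. 1904.762ms @ 24/7 + 317.46ms (4/7)

note 5 onset = 18/7b = 1428.571ms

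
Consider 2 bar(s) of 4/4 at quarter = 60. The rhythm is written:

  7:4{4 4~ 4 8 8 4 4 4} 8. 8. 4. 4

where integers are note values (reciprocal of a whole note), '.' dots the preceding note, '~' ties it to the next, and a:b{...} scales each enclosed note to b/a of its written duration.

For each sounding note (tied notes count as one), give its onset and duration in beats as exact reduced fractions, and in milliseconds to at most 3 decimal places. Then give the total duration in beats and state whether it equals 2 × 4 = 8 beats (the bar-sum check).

1) 0.0ms=0b +571.429ms=4/7b
2) 571.429ms=4/7b +1142.857ms=8/7b
3) 1714.286ms=12/7b +285.714ms=2/7b
4) 2000.0ms=2b +285.714ms=2/7b
5) 2285.714ms=16/7b +571.429ms=4/7b
6) 2857.143ms=20/7b +571.429ms=4/7b
7) 3428.571ms=24/7b +571.429ms=4/7b
8) 4000.0ms=4b +750.0ms=3/4b
9) 4750.0ms=19/4b +750.0ms=3/4b
10) 5500.0ms=11/2b +1500.0ms=3/2b
11) 7000.0ms=7b +1000.0ms=1b
Σ=8b of 8 (60bpm 4/4) — PASS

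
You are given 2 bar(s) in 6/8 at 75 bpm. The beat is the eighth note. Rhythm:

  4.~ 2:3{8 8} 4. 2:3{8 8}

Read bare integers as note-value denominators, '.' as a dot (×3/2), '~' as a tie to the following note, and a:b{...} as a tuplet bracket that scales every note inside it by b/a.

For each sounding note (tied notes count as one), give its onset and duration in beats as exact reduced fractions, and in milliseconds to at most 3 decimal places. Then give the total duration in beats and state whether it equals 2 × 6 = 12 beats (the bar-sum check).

1) 0.0ms=0b +3600.0ms=9/2b
2) 3600.0ms=9/2b +1200.0ms=3/2b
3) 4800.0ms=6b +2400.0ms=3b
4) 7200.0ms=9b +1200.0ms=3/2b
5) 8400.0ms=21/2b +1200.0ms=3/2b
Σ=12b of 12 (75bpm 6/8) — PASS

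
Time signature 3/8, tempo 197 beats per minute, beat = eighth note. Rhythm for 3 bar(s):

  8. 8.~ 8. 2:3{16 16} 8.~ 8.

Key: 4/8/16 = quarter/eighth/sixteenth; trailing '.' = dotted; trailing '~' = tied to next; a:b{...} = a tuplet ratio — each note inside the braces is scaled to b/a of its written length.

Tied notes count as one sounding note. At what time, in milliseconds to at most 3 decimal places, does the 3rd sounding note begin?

note 3 onset = 9/2b = 1370.558ms

1. 0.0ms @ 0 + 456.853ms (3/2)
2. 456.853ms @ 3/2 + 913.706ms (3)
3. 1370.558ms @ 9/2 + 228.426ms (3/4)
4. 1598.985ms @ 21/4 + 228.426ms (3/4)
5. 1827.411ms @ 6 + 913.706ms (3)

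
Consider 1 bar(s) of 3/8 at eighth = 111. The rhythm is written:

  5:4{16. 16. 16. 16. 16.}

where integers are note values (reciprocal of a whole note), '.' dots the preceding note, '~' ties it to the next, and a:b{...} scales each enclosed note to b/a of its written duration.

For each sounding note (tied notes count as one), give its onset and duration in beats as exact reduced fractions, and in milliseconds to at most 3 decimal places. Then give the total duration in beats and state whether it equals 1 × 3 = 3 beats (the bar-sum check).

1) 0.0ms=0b +324.324ms=3/5b
2) 324.324ms=3/5b +324.324ms=3/5b
3) 648.649ms=6/5b +324.324ms=3/5b
4) 972.973ms=9/5b +324.324ms=3/5b
5) 1297.297ms=12/5b +324.324ms=3/5b
Σ=3b of 3 (111bpm 3/8) — PASS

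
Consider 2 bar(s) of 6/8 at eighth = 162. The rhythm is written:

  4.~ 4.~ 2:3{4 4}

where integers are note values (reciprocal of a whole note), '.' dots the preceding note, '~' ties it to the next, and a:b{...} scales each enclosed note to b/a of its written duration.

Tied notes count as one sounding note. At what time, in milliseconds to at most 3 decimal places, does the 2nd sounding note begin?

1. 0.0ms @ 0 + 3333.333ms (9)
2. 3333.333ms @ 9 + 1111.111ms (3)

note 2 onset = 9b = 3333.333ms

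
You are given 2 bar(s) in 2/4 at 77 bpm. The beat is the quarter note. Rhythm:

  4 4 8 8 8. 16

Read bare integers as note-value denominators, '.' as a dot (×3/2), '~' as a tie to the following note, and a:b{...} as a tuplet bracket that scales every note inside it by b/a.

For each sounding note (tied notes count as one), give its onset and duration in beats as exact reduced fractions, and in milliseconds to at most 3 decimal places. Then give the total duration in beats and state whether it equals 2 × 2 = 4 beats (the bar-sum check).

1) 0.0ms=0b +779.221ms=1b
2) 779.221ms=1b +779.221ms=1b
3) 1558.442ms=2b +389.61ms=1/2b
4) 1948.052ms=5/2b +389.61ms=1/2b
5) 2337.662ms=3b +584.416ms=3/4b
6) 2922.078ms=15/4b +194.805ms=1/4b
Σ=4b of 4 (77bpm 2/4) — PASS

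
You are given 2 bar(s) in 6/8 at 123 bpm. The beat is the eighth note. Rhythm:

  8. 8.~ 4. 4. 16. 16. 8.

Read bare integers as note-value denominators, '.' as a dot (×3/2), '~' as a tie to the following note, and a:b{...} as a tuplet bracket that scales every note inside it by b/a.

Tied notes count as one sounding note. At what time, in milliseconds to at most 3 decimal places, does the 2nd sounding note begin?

note 2 onset = 3/2b = 731.707ms

1. 0.0ms @ 0 + 731.707ms (3/2)
2. 731.707ms @ 3/2 + 2195.122ms (9/2)
3. 2926.829ms @ 6 + 1463.415ms (3)
4. 4390.244ms @ 9 + 365.854ms (3/4)
5. 4756.098ms @ 39/4 + 365.854ms (3/4)
6. 5121.951ms @ 21/2 + 731.707ms (3/2)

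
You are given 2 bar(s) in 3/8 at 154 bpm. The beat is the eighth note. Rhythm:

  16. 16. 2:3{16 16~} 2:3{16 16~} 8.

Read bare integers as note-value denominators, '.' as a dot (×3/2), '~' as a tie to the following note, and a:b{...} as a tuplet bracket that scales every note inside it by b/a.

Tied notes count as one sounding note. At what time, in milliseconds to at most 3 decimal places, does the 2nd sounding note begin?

1. 0.0ms @ 0 + 292.208ms (3/4)
2. 292.208ms @ 3/4 + 292.208ms (3/4)
3. 584.416ms @ 3/2 + 292.208ms (3/4)
4. 876.623ms @ 9/4 + 584.416ms (3/2)
5. 1461.039ms @ 15/4 + 876.623ms (9/4)

note 2 onset = 3/4b = 292.208ms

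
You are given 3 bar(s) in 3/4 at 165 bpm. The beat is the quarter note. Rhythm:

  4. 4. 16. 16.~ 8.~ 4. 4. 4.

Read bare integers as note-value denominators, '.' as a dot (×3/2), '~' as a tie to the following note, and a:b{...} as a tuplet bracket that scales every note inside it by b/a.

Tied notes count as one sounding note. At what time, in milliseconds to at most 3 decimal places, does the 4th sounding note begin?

note 4 onset = 27/8b = 1227.273ms

1. 0.0ms @ 0 + 545.455ms (3/2)
2. 545.455ms @ 3/2 + 545.455ms (3/2)
3. 1090.909ms @ 3 + 136.364ms (3/8)
4. 1227.273ms @ 27/8 + 954.545ms (21/8)
5. 2181.818ms @ 6 + 545.455ms (3/2)
6. 2727.273ms @ 15/2 + 545.455ms (3/2)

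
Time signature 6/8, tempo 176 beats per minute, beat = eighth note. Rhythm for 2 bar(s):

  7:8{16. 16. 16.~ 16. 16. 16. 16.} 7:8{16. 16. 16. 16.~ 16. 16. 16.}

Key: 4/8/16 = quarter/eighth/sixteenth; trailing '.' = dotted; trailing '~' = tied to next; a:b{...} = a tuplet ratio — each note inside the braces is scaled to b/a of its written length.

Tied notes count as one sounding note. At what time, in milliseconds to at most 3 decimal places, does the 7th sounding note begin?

1. 0.0ms @ 0 + 292.208ms (6/7)
2. 292.208ms @ 6/7 + 292.208ms (6/7)
3. 584.416ms @ 12/7 + 584.416ms (12/7)
4. 1168.831ms @ 24/7 + 292.208ms (6/7)
5. 1461.039ms @ 30/7 + 292.208ms (6/7)
6. 1753.247ms @ 36/7 + 292.208ms (6/7)
7. 2045.455ms @ 6 + 292.208ms (6/7)
8. 2337.662ms @ 48/7 + 292.208ms (6/7)
9. 2629.87ms @ 54/7 + 292.208ms (6/7)
10. 2922.078ms @ 60/7 + 584.416ms (12/7)
11. 3506.494ms @ 72/7 + 292.208ms (6/7)
12. 3798.701ms @ 78/7 + 292.208ms (6/7)

note 7 onset = 6b = 2045.455ms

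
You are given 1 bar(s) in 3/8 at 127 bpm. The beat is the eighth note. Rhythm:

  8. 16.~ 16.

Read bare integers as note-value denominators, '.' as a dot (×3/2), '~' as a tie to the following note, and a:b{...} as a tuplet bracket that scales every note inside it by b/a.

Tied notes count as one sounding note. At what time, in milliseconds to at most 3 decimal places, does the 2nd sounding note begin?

note 2 onset = 3/2b = 708.661ms

1. 0.0ms @ 0 + 708.661ms (3/2)
2. 708.661ms @ 3/2 + 708.661ms (3/2)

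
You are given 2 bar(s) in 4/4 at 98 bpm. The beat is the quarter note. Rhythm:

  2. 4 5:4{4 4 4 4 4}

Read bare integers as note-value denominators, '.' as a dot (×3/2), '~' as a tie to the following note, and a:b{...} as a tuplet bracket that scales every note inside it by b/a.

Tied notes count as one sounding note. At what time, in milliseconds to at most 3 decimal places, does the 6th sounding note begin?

note 6 onset = 32/5b = 3918.367ms

1. 0.0ms @ 0 + 1836.735ms (3)
2. 1836.735ms @ 3 + 612.245ms (1)
3. 2448.98ms @ 4 + 489.796ms (4/5)
4. 2938.776ms @ 24/5 + 489.796ms (4/5)
5. 3428.571ms @ 28/5 + 489.796ms (4/5)
6. 3918.367ms @ 32/5 + 489.796ms (4/5)
7. 4408.163ms @ 36/5 + 489.796ms (4/5)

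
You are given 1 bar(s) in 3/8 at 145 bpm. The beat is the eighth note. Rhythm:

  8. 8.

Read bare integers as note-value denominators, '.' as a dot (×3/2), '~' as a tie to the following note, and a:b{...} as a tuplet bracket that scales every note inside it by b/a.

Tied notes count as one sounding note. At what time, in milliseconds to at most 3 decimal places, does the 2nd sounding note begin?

1. 0.0ms @ 0 + 620.69ms (3/2)
2. 620.69ms @ 3/2 + 620.69ms (3/2)

note 2 onset = 3/2b = 620.69ms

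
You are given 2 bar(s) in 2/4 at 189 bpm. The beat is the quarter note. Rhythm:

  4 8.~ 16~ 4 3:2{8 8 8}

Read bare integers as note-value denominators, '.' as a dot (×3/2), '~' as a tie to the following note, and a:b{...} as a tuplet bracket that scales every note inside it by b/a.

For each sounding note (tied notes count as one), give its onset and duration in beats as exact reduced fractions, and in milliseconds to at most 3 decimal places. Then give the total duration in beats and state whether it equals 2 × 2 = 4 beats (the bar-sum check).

1) 0.0ms=0b +317.46ms=1b
2) 317.46ms=1b +634.921ms=2b
3) 952.381ms=3b +105.82ms=1/3b
4) 1058.201ms=10/3b +105.82ms=1/3b
5) 1164.021ms=11/3b +105.82ms=1/3b
Σ=4b of 4 (189bpm 2/4) — PASS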